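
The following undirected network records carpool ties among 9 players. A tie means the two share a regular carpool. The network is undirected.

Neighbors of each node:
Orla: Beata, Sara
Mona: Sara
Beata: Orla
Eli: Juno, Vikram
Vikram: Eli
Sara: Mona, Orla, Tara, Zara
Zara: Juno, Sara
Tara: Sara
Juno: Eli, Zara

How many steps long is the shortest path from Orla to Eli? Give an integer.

One shortest route is Orla – Sara – Zara – Juno – Eli, which uses 4 edges, and at distance 3 from Orla we only reach {Juno}, which does not include Eli. So d(Orla,Eli) = 4.

4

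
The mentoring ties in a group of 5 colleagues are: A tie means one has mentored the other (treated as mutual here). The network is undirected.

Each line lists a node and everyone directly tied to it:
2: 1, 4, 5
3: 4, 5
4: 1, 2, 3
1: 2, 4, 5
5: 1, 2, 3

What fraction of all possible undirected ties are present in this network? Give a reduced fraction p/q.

There are 7 edges and 5 nodes, so the maximum possible is C(5,2) = 10.
Density = 7/10.

7/10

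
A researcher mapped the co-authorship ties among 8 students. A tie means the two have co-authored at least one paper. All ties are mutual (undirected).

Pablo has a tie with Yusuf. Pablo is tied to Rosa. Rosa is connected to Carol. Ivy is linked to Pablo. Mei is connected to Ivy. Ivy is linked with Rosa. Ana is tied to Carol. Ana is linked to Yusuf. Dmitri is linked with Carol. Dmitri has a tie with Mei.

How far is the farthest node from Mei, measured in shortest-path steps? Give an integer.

Distances from Mei: Ana:3, Carol:2, Dmitri:1, Ivy:1, Pablo:2, Rosa:2, Yusuf:3.
The largest is 3 (to Yusuf and Ana), so the eccentricity of Mei is 3.

3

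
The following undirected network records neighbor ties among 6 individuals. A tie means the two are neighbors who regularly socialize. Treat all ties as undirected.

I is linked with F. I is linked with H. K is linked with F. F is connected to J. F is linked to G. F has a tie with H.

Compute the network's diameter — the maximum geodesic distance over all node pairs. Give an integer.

Eccentricity of each node (its greatest distance to any other): F:1, G:2, H:2, I:2, J:2, K:2.
The maximum eccentricity is 2, realized for instance by the pair I–G via I – F – G. So the diameter is 2.

2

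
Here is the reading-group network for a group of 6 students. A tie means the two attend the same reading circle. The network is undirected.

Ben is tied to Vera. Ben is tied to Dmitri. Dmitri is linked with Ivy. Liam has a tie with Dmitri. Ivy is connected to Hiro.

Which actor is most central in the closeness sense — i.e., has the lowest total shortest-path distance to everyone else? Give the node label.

Dmitri

Farness (sum of distances to all others) for each node — Ben:9, Dmitri:7, Hiro:13, Ivy:9, Liam:11, Vera:13.
The smallest farness is 7, for Dmitri, so Dmitri has the highest closeness.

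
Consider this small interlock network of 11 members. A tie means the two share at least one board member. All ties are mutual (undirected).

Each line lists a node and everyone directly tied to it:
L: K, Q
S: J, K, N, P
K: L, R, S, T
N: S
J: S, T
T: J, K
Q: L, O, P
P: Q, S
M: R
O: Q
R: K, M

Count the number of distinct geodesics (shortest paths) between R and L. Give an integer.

1

The shortest distance is 2, and the only length-2 path is R–K–L. So there is exactly 1 shortest path.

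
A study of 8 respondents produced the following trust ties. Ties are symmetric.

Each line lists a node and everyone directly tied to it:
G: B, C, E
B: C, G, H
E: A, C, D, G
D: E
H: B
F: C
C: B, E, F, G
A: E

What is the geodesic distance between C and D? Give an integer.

One shortest route is C – E – D, which uses 2 edges, and C and D are not directly tied, so nothing shorter exists. So d(C,D) = 2.

2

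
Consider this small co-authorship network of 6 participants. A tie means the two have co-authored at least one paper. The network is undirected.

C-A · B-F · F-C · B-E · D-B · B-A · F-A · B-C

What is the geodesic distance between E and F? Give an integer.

2

One shortest route is E – B – F, which uses 2 edges, and E and F are not directly tied, so nothing shorter exists. So d(E,F) = 2.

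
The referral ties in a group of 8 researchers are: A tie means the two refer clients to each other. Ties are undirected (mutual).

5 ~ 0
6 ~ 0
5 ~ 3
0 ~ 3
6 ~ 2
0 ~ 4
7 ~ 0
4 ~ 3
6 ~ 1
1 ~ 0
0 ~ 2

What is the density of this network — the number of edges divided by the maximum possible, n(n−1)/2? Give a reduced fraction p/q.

There are 11 edges and 8 nodes, so the maximum possible is C(8,2) = 28.
Density = 11/28.

11/28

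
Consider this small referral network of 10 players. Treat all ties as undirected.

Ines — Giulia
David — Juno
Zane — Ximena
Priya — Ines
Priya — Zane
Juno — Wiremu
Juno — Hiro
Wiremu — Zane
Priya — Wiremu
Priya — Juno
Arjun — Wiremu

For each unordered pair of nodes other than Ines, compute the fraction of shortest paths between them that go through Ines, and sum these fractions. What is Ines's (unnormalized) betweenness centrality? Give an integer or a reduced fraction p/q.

Pairs whose geodesics pass through Ines — Arjun–Giulia: 1; Wiremu–Giulia: 1; Zane–Giulia: 1; David–Giulia: 1; Giulia–Hiro: 1; Giulia–Priya: 1; Giulia–Juno: 1; Giulia–Ximena: 1.
All other pairs contribute 0.
Summing the contributions gives betweenness(Ines) = 8.

8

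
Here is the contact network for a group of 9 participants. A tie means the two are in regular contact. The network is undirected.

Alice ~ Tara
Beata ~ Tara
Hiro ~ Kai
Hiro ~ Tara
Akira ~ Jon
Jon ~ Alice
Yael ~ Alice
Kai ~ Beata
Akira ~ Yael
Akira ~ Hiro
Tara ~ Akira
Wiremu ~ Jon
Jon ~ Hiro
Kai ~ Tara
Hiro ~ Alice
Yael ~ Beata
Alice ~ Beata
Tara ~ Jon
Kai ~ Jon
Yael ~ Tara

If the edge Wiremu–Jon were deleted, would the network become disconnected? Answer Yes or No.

Without the Wiremu–Jon edge there is no alternate route between Wiremu and Jon, so the network disconnects. It is a bridge.

Yes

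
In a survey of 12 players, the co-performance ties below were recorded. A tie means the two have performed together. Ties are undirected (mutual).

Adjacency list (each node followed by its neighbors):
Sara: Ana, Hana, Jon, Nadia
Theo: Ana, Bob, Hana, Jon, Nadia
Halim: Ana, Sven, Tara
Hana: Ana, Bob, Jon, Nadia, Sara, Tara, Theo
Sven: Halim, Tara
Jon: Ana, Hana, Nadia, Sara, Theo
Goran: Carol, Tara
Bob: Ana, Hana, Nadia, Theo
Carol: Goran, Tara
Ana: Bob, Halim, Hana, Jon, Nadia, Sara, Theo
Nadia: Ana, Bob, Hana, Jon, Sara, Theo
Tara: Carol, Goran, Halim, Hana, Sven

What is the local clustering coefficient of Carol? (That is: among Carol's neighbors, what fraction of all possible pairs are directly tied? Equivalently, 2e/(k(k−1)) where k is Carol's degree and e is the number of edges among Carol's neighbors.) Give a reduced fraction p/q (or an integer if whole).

1

Carol's neighbors: Goran and Tara (k = 2).
Possible neighbor pairs: C(2,2) = 1. Edges among them: Goran–Tara → e = 1.
Clustering(Carol) = 1/1.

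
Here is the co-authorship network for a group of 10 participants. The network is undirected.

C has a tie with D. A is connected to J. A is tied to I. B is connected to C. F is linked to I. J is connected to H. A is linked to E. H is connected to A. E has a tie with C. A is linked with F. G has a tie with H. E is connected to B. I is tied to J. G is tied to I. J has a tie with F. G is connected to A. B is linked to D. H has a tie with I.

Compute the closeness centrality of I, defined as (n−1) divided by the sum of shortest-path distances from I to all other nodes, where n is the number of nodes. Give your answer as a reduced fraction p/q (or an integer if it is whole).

Distances from I: A:1, B:3, C:3, D:4, E:2, F:1, G:1, H:1, J:1. Sum = 17.
n = 10, so closeness = 9/17.

9/17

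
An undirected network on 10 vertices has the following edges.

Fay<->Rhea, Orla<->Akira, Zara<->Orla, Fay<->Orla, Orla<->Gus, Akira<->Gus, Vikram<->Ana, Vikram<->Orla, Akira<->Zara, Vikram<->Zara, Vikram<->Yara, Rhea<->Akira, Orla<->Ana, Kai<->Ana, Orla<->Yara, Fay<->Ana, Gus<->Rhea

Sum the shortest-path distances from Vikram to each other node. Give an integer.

Distances from Vikram: Akira:2, Ana:1, Fay:2, Gus:2, Kai:2, Orla:1, Rhea:3, Yara:1, Zara:1.
Sum = 2 + 1 + 2 + 2 + 2 + 1 + 3 + 1 + 1 = 15.

15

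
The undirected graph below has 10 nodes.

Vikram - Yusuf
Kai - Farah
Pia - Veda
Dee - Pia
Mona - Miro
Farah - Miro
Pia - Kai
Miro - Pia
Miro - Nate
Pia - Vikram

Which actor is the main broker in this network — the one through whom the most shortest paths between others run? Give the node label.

Pia

Unnormalized betweenness of each node: Dee:0, Farah:3/2, Kai:5/2, Miro:35/2, Mona:0, Nate:0, Pia:53/2, Veda:0, Vikram:8, Yusuf:0.
Pia has the largest value, 53/2, making it the main broker — the node through which the most shortest paths run.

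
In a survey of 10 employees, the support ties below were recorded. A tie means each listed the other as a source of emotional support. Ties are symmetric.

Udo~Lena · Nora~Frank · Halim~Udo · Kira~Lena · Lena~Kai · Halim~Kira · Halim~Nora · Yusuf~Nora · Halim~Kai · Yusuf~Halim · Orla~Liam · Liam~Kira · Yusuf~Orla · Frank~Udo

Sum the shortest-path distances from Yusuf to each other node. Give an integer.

16

Distances from Yusuf: Frank:2, Halim:1, Kai:2, Kira:2, Lena:3, Liam:2, Nora:1, Orla:1, Udo:2.
Sum = 2 + 1 + 2 + 2 + 3 + 2 + 1 + 1 + 2 = 16.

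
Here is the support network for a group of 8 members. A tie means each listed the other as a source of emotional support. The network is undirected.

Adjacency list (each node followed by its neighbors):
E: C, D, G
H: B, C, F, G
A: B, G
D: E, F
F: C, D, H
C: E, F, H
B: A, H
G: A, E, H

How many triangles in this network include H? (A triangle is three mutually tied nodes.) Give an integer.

1

H's neighbors: B, C, F, and G.
Neighbor pairs that are themselves tied: H–C–F. Each forms one triangle with H, for 1 in total.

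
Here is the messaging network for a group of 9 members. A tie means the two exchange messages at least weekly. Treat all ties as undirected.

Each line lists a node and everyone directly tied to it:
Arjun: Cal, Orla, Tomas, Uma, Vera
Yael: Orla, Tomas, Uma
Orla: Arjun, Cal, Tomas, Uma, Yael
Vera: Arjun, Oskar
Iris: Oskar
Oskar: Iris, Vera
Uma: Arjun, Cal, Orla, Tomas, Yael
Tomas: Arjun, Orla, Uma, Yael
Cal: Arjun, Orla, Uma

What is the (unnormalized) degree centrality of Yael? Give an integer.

3

Yael is directly tied to Orla, Tomas, and Uma. That is 3 neighbors, so the degree of Yael is 3.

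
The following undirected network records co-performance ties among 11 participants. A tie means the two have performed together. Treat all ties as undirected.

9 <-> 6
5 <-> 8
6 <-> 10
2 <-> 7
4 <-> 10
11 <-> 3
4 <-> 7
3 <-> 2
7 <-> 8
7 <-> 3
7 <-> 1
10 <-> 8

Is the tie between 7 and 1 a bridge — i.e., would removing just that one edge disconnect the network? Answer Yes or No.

Without the 7–1 edge there is no alternate route between 7 and 1, so the network disconnects. It is a bridge.

Yes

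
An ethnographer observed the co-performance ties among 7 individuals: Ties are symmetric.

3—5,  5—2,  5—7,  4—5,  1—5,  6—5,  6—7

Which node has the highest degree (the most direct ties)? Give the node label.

5

Degrees — 1:1, 2:1, 3:1, 4:1, 5:6, 6:2, 7:2.
The maximum is 6, attained only by 5.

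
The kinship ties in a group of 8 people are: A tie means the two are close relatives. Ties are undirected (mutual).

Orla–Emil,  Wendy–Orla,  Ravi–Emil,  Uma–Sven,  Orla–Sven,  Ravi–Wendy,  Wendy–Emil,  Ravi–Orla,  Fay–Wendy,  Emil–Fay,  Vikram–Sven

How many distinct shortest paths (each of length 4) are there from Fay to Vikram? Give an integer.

The shortest distance is 4. The length-4 paths are: Fay–Emil–Orla–Sven–Vikram; Fay–Wendy–Orla–Sven–Vikram.
That gives 2 distinct shortest paths.

2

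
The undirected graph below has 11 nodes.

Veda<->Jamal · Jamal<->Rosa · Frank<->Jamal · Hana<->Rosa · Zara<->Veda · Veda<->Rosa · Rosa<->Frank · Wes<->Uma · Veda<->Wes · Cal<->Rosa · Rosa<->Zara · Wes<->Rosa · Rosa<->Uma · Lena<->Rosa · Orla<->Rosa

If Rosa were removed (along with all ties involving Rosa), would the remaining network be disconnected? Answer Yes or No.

Yes

Removing Rosa leaves {Frank, Jamal, Uma, Veda, Wes, and Zara} with no path to {Orla}, so the network splits into 5 components. Rosa is a cut vertex.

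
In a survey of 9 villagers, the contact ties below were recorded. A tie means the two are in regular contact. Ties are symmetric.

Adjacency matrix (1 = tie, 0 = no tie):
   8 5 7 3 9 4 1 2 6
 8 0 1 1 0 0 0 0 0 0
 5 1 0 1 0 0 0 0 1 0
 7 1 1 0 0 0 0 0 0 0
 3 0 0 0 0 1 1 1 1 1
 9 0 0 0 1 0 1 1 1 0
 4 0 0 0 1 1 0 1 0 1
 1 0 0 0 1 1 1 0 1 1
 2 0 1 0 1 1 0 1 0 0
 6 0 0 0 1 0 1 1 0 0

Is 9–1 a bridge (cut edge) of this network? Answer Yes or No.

No

Even without that edge, 9 still reaches 1 via 9 – 3 – 1, so the network stays connected. Not a bridge.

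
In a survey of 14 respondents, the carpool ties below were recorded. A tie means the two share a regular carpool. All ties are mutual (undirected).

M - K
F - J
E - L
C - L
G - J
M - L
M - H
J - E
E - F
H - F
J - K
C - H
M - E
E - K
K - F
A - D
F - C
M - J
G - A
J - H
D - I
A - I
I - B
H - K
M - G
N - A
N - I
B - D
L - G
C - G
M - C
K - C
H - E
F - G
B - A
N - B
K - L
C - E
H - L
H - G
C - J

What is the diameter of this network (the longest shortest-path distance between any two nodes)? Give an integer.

Eccentricity of each node (its greatest distance to any other): A:3, B:4, C:3, D:4, E:4, F:3, G:2, H:3, I:4, J:3, K:4, L:3, M:3, N:4.
The maximum eccentricity is 4, realized for instance by the pair I–K via I – A – G – M – K. So the diameter is 4.

4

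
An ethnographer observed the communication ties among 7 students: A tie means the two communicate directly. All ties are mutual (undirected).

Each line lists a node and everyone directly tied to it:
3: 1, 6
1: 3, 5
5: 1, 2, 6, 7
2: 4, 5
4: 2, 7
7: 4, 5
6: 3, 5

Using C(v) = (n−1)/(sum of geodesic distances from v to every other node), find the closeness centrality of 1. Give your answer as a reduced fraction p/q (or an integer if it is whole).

6/11

Distances from 1: 2:2, 3:1, 4:3, 5:1, 6:2, 7:2. Sum = 11.
n = 7, so closeness = 6/11.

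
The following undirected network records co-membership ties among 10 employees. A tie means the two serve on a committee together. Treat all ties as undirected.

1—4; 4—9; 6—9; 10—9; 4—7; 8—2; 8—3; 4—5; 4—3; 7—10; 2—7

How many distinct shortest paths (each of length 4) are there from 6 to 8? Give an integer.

1

The shortest distance is 4, and the only length-4 path is 6–9–4–3–8. So there is exactly 1 shortest path.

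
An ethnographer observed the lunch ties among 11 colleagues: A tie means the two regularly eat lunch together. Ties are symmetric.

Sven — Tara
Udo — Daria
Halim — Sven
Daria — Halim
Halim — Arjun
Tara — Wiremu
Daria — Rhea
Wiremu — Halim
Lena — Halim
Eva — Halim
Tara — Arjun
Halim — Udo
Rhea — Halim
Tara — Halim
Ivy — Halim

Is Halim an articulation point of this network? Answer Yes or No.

Removing Halim leaves {Arjun, Sven, Tara, and Wiremu} with no path to {Daria, Rhea, and Udo}, so the network splits into 5 components. Halim is a cut vertex.

Yes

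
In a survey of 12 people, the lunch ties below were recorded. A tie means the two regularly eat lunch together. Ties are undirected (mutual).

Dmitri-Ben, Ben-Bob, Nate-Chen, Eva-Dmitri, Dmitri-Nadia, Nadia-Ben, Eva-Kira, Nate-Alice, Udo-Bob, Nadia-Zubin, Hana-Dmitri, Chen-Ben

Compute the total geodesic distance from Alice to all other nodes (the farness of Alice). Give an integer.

Distances from Alice: Ben:3, Bob:4, Chen:2, Dmitri:4, Eva:5, Hana:5, Kira:6, Nadia:4, Nate:1, Udo:5, Zubin:5.
Sum = 3 + 4 + 2 + 4 + 5 + 5 + 6 + 4 + 1 + 5 + 5 = 44.

44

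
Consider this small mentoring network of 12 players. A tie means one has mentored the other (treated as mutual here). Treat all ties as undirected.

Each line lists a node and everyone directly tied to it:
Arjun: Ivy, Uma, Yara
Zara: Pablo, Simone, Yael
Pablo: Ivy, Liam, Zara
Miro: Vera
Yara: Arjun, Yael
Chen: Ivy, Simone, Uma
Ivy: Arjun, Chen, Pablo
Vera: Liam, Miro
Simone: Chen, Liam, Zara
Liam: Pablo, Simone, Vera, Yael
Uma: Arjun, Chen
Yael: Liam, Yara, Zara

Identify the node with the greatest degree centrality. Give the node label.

Liam

Degrees — Arjun:3, Chen:3, Ivy:3, Liam:4, Miro:1, Pablo:3, Simone:3, Uma:2, Vera:2, Yael:3, Yara:2, Zara:3.
The maximum is 4, attained only by Liam.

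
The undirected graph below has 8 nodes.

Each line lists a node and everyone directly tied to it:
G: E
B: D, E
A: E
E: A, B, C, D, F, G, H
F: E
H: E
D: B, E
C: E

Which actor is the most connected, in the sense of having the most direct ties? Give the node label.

E

Degrees — A:1, B:2, C:1, D:2, E:7, F:1, G:1, H:1.
The maximum is 7, attained only by E.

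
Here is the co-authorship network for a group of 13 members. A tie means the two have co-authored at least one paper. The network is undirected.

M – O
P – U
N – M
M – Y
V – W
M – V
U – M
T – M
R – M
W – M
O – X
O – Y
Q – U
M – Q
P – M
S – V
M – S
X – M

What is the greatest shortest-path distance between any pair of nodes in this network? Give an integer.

2

Eccentricity of each node (its greatest distance to any other): M:1, N:2, O:2, P:2, Q:2, R:2, S:2, T:2, U:2, V:2, W:2, X:2, Y:2.
The maximum eccentricity is 2, realized for instance by the pair V–R via V – M – R. So the diameter is 2.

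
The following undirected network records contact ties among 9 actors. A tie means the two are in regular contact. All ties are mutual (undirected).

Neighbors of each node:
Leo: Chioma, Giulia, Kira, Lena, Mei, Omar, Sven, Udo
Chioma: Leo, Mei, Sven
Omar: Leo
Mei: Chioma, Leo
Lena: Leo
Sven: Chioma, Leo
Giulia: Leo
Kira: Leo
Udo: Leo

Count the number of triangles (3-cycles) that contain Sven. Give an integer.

1

Sven's neighbors: Chioma and Leo.
Neighbor pairs that are themselves tied: Sven–Chioma–Leo. Each forms one triangle with Sven, for 1 in total.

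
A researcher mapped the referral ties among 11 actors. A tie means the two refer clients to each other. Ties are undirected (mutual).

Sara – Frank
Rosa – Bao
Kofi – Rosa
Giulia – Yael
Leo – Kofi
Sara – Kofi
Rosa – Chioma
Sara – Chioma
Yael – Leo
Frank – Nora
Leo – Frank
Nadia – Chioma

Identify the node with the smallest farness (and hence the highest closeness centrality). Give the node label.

Kofi

Farness (sum of distances to all others) for each node — Bao:32, Chioma:24, Frank:22, Giulia:37, Kofi:20, Leo:21, Nadia:33, Nora:31, Rosa:23, Sara:21, Yael:28.
The smallest farness is 20, for Kofi, so Kofi has the highest closeness.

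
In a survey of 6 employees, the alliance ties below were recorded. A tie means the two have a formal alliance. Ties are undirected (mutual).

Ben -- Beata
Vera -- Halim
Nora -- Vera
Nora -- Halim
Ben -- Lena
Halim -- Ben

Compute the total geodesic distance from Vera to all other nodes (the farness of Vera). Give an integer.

10

Distances from Vera: Beata:3, Ben:2, Halim:1, Lena:3, Nora:1.
Sum = 3 + 2 + 1 + 3 + 1 = 10.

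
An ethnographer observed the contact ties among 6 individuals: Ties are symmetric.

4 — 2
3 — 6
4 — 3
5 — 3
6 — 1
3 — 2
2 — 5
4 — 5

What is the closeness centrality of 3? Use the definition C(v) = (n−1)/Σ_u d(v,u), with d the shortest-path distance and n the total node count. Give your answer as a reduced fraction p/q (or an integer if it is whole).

Distances from 3: 1:2, 2:1, 4:1, 5:1, 6:1. Sum = 6.
n = 6, so closeness = 5/6.

5/6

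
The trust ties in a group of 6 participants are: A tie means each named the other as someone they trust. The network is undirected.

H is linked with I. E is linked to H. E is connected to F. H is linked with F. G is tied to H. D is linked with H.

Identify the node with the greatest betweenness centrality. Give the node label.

H

Unnormalized betweenness of each node: D:0, E:0, F:0, G:0, H:9, I:0.
H has the largest value, 9, making it the main broker — the node through which the most shortest paths run.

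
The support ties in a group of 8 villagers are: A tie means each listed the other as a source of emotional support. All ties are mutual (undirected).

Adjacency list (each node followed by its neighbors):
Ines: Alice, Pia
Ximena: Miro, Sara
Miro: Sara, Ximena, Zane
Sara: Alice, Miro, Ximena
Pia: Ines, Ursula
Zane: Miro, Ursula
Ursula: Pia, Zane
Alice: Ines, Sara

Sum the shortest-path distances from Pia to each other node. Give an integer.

Distances from Pia: Alice:2, Ines:1, Miro:3, Sara:3, Ursula:1, Ximena:4, Zane:2.
Sum = 2 + 1 + 3 + 3 + 1 + 4 + 2 = 16.

16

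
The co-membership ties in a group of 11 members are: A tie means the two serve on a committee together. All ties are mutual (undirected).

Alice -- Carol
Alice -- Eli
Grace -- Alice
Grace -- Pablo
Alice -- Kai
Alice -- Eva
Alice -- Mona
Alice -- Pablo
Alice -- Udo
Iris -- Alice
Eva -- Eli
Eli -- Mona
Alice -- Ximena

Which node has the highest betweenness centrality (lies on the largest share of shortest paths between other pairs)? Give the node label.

Unnormalized betweenness of each node: Alice:83/2, Carol:0, Eli:1/2, Eva:0, Grace:0, Iris:0, Kai:0, Mona:0, Pablo:0, Udo:0, Ximena:0.
Alice has the largest value, 83/2, making it the main broker — the node through which the most shortest paths run.

Alice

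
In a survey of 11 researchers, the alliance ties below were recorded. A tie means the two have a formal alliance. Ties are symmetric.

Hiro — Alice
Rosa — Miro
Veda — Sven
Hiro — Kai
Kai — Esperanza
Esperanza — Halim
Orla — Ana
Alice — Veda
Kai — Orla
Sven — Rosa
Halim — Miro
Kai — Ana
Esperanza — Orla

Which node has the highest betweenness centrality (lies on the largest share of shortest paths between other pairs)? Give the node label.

Kai

Unnormalized betweenness of each node: Alice:19/2, Ana:0, Esperanza:25/2, Halim:21/2, Hiro:23/2, Kai:31/2, Miro:17/2, Orla:2, Rosa:13/2, Sven:6, Veda:15/2.
Kai has the largest value, 31/2, making it the main broker — the node through which the most shortest paths run.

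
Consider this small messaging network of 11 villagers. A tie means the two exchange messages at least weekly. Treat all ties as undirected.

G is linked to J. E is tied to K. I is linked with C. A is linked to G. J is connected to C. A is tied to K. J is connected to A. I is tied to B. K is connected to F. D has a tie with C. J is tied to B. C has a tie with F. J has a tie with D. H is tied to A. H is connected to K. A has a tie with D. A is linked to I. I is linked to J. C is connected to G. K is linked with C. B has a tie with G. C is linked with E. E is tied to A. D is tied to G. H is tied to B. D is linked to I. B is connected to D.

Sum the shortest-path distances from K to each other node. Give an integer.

Distances from K: A:1, B:2, C:1, D:2, E:1, F:1, G:2, H:1, I:2, J:2.
Sum = 1 + 2 + 1 + 2 + 1 + 1 + 2 + 1 + 2 + 2 = 15.

15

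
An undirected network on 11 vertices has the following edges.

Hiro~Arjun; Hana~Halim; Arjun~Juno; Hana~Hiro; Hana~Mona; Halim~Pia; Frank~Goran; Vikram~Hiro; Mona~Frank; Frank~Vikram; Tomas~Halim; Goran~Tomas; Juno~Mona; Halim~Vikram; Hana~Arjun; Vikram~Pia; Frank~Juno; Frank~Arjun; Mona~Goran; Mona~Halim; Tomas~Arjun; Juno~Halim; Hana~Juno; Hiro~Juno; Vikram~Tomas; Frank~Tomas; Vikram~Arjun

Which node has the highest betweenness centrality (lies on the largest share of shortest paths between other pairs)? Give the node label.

Unnormalized betweenness of each node: Arjun:241/84, Frank:55/14, Goran:1/3, Halim:25/4, Hana:131/84, Hiro:7/12, Juno:55/21, Mona:131/42, Pia:0, Tomas:39/14, Vikram:125/21.
Halim has the largest value, 25/4, making it the main broker — the node through which the most shortest paths run.

Halim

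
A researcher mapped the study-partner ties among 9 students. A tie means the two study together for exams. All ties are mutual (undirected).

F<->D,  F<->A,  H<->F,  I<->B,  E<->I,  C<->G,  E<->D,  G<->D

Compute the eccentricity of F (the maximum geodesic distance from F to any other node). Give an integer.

4

Distances from F: A:1, B:4, C:3, D:1, E:2, G:2, H:1, I:3.
The largest is 4 (to B), so the eccentricity of F is 4.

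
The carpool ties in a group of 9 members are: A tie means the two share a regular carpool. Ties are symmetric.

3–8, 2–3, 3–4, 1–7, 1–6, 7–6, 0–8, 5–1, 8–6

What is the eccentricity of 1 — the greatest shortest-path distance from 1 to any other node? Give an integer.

4

Distances from 1: 0:3, 2:4, 3:3, 4:4, 5:1, 6:1, 7:1, 8:2.
The largest is 4 (to 4 and 2), so the eccentricity of 1 is 4.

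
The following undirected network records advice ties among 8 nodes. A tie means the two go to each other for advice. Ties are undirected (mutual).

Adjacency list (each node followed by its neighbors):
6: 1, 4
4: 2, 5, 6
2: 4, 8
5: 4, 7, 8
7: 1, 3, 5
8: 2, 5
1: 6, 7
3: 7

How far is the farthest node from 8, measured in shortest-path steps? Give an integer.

Distances from 8: 1:3, 2:1, 3:3, 4:2, 5:1, 6:3, 7:2.
The largest is 3 (to 3, 1, and 6), so the eccentricity of 8 is 3.

3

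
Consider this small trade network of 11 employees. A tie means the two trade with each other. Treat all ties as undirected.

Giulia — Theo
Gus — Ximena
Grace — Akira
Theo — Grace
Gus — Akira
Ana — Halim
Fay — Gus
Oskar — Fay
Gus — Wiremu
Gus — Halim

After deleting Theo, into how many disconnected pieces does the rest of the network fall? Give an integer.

Without Theo, the remaining ties split the others into: {Akira, Ana, Fay, Grace, Gus, Halim, Oskar, Wiremu, Ximena}; {Giulia}.
That's 2 separate components.

2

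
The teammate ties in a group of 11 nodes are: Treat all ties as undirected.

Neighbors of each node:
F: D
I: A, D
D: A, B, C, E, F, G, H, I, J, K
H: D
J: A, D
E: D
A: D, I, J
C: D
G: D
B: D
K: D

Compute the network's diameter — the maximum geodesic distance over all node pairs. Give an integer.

Eccentricity of each node (its greatest distance to any other): A:2, B:2, C:2, D:1, E:2, F:2, G:2, H:2, I:2, J:2, K:2.
The maximum eccentricity is 2, realized for instance by the pair I–G via I – D – G. So the diameter is 2.

2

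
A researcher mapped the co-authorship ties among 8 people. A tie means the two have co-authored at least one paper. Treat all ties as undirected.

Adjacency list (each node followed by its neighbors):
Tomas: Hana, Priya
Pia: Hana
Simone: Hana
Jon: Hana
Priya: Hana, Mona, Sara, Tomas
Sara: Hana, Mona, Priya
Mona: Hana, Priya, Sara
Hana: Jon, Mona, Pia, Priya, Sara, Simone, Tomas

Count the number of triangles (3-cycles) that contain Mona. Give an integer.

Mona's neighbors: Hana, Priya, and Sara.
Neighbor pairs that are themselves tied: Mona–Hana–Priya; Mona–Hana–Sara; Mona–Priya–Sara. Each forms one triangle with Mona, for 3 in total.

3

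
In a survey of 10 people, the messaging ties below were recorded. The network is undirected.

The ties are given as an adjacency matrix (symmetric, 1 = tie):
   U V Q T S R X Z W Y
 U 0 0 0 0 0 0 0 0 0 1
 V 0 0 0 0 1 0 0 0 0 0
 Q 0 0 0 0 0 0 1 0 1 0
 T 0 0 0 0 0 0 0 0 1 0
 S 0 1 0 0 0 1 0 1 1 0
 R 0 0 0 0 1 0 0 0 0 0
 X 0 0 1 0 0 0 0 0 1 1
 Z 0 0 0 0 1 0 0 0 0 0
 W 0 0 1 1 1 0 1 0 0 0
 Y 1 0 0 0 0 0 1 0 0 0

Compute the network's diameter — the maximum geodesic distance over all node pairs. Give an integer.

Eccentricity of each node (its greatest distance to any other): Q:3, R:5, S:4, T:4, U:5, V:5, W:3, X:3, Y:4, Z:5.
The maximum eccentricity is 5, realized for instance by the pair U–V via U – Y – X – W – S – V. So the diameter is 5.

5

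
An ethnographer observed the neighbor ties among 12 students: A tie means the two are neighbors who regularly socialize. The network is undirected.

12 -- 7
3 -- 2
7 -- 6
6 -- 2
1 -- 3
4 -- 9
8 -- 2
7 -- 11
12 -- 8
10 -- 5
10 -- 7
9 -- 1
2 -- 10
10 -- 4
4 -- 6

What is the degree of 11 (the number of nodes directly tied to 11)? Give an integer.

1

11 is directly tied to 7. That is 1 neighbor, so the degree of 11 is 1.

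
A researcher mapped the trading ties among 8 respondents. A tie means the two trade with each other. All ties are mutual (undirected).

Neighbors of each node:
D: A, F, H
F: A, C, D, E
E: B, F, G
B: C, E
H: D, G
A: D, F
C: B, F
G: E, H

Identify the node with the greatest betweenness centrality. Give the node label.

F

Unnormalized betweenness of each node: A:0, B:1, C:3/2, D:7/2, E:6, F:17/2, G:2, H:3/2.
F has the largest value, 17/2, making it the main broker — the node through which the most shortest paths run.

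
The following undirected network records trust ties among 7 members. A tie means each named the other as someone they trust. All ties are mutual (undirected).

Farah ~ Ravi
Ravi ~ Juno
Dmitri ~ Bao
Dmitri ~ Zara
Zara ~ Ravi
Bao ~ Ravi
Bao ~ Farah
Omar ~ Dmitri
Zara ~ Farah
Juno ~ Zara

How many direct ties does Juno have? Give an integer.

2

Juno is directly tied to Ravi and Zara. That is 2 neighbors, so the degree of Juno is 2.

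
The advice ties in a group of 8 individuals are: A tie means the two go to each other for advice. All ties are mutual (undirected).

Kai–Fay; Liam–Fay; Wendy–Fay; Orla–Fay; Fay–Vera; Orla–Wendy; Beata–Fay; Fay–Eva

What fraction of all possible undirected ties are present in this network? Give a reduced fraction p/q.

2/7

There are 8 edges and 8 nodes, so the maximum possible is C(8,2) = 28.
Density = 8/28 = 2/7.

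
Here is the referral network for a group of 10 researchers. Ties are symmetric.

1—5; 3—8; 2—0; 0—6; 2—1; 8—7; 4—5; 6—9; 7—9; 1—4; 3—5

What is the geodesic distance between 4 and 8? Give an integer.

One shortest route is 4 – 5 – 3 – 8, which uses 3 edges, and at distance 2 from 4 we only reach {2, 3}, which does not include 8. So d(4,8) = 3.

3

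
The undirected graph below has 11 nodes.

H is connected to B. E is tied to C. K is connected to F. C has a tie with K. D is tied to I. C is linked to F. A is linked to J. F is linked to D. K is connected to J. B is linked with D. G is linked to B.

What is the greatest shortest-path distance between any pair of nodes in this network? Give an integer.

Eccentricity of each node (its greatest distance to any other): A:6, B:5, C:4, D:4, E:5, F:3, G:6, H:6, I:5, J:5, K:4.
The maximum eccentricity is 6, realized for instance by the pair A–G via A – J – K – F – D – B – G. So the diameter is 6.

6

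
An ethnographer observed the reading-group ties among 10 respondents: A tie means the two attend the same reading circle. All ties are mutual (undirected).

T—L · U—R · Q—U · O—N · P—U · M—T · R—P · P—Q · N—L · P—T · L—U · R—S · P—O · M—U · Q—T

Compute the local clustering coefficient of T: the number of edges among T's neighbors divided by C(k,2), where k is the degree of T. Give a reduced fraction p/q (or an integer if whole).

1/6

T's neighbors: L, M, P, and Q (k = 4).
Possible neighbor pairs: C(4,2) = 6. Edges among them: P–Q → e = 1.
Clustering(T) = 1/6.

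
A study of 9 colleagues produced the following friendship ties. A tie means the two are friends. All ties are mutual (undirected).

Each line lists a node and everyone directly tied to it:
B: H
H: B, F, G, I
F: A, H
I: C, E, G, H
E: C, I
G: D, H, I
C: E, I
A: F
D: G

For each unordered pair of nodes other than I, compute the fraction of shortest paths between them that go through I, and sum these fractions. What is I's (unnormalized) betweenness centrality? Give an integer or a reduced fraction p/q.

Pairs whose geodesics pass through I — H–E: 1; H–C: 1; F–E: 1; F–C: 1; D–E: 1; D–C: 1; G–E: 1; G–C: 1; E–A: 1; E–B: 1; A–C: 1; C–B: 1.
All other pairs contribute 0.
Summing the contributions gives betweenness(I) = 12.

12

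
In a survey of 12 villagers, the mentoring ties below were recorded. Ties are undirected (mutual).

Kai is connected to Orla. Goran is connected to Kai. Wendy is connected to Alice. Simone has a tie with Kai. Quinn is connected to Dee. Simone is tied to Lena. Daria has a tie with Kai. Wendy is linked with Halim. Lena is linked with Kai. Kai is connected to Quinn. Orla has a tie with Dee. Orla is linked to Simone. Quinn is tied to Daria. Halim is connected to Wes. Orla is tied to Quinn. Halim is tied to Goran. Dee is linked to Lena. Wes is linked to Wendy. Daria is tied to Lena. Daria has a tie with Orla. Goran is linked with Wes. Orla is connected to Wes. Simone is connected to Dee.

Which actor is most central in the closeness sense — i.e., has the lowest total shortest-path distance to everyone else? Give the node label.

Orla

Farness (sum of distances to all others) for each node — Alice:36, Daria:22, Dee:23, Goran:21, Halim:24, Kai:19, Lena:25, Orla:17, Quinn:22, Simone:22, Wendy:26, Wes:19.
The smallest farness is 17, for Orla, so Orla has the highest closeness.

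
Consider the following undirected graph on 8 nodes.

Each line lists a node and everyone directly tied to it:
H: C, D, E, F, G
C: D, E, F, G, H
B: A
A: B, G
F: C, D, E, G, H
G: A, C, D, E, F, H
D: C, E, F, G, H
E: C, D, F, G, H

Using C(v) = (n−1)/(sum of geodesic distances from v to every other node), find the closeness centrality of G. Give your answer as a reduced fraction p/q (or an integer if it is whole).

Distances from G: A:1, B:2, C:1, D:1, E:1, F:1, H:1. Sum = 8.
n = 8, so closeness = 7/8.

7/8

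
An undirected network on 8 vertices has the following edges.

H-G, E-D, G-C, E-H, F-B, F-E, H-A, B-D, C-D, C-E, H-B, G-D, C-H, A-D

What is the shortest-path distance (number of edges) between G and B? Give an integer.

2

One shortest route is G – D – B, which uses 2 edges, and G and B are not directly tied, so nothing shorter exists. So d(G,B) = 2.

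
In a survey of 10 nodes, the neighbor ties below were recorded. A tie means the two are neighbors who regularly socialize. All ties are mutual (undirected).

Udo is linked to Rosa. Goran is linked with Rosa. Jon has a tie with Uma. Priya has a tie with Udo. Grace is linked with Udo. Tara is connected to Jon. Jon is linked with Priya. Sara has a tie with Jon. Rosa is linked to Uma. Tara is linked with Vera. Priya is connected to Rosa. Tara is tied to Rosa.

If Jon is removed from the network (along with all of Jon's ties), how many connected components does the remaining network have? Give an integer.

Without Jon, the remaining ties split the others into: {Sara}; {Goran, Grace, Priya, Rosa, Tara, Udo, Uma, Vera}.
That's 2 separate components.

2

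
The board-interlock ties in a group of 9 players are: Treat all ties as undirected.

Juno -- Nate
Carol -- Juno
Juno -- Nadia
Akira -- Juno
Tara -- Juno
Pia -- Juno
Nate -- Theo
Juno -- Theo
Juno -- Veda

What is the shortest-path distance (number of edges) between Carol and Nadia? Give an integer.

One shortest route is Carol – Juno – Nadia, which uses 2 edges, and Carol and Nadia are not directly tied, so nothing shorter exists. So d(Carol,Nadia) = 2.

2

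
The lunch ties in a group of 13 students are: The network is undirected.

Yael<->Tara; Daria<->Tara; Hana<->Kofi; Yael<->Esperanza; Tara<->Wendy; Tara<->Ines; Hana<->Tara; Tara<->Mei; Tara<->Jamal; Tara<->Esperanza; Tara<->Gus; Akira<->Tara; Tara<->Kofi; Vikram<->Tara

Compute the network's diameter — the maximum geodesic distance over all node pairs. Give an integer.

2

Eccentricity of each node (its greatest distance to any other): Akira:2, Daria:2, Esperanza:2, Gus:2, Hana:2, Ines:2, Jamal:2, Kofi:2, Mei:2, Tara:1, Vikram:2, Wendy:2, Yael:2.
The maximum eccentricity is 2, realized for instance by the pair Mei–Gus via Mei – Tara – Gus. So the diameter is 2.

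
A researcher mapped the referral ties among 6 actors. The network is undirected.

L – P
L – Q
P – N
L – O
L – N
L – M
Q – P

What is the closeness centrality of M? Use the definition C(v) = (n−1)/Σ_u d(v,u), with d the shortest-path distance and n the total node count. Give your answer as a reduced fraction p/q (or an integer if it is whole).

5/9

Distances from M: L:1, N:2, O:2, P:2, Q:2. Sum = 9.
n = 6, so closeness = 5/9.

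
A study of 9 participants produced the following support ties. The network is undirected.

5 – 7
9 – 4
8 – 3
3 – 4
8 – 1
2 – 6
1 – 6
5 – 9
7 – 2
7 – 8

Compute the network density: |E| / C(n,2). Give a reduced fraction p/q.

There are 10 edges and 9 nodes, so the maximum possible is C(9,2) = 36.
Density = 10/36 = 5/18.

5/18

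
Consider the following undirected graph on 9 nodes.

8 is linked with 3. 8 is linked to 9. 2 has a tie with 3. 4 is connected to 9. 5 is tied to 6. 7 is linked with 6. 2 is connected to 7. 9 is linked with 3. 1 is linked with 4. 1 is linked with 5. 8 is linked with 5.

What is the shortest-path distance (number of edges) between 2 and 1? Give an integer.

One shortest route is 2 – 3 – 9 – 4 – 1, which uses 4 edges, and at distance 3 from 2 we only reach {4, 5}, which does not include 1. So d(2,1) = 4.

4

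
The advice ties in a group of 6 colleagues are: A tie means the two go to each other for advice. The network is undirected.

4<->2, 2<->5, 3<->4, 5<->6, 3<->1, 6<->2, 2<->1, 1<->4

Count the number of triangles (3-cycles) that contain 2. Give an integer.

2

2's neighbors: 1, 4, 5, and 6.
Neighbor pairs that are themselves tied: 2–1–4; 2–5–6. Each forms one triangle with 2, for 2 in total.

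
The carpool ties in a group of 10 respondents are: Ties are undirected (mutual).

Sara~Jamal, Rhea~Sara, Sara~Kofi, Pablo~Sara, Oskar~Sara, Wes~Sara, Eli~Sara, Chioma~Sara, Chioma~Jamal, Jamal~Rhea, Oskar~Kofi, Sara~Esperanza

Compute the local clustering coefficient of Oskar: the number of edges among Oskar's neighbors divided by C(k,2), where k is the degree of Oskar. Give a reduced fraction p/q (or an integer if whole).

Oskar's neighbors: Kofi and Sara (k = 2).
Possible neighbor pairs: C(2,2) = 1. Edges among them: Kofi–Sara → e = 1.
Clustering(Oskar) = 1/1.

1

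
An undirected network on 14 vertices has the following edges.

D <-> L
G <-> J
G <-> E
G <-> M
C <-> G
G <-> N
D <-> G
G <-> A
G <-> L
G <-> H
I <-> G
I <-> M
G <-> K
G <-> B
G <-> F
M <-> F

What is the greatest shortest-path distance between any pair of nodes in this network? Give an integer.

2

Eccentricity of each node (its greatest distance to any other): A:2, B:2, C:2, D:2, E:2, F:2, G:1, H:2, I:2, J:2, K:2, L:2, M:2, N:2.
The maximum eccentricity is 2, realized for instance by the pair H–N via H – G – N. So the diameter is 2.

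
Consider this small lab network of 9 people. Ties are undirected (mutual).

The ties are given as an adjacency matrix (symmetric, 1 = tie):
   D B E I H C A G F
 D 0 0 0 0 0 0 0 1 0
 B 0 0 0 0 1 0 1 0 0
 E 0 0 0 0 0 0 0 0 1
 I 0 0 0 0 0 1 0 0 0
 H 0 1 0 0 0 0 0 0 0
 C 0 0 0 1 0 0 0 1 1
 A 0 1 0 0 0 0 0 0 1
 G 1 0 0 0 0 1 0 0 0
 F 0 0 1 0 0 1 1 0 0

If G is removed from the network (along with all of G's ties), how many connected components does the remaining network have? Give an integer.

Without G, the remaining ties split the others into: {D}; {A, B, C, E, F, H, I}.
That's 2 separate components.

2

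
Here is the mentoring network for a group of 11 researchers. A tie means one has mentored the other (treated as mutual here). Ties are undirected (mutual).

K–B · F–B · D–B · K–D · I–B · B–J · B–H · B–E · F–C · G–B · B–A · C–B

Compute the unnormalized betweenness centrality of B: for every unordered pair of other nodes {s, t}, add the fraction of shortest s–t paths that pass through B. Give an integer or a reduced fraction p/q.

43

Pairs whose geodesics pass through B — C–A: 1; C–D: 1; C–G: 1; C–K: 1; C–I: 1; C–E: 1; C–J: 1; C–H: 1; A–D: 1; A–G: 1; A–K: 1; A–I: 1; A–E: 1; A–J: 1 … (+29 more pairs).
All other pairs contribute 0.
Summing the contributions gives betweenness(B) = 43.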